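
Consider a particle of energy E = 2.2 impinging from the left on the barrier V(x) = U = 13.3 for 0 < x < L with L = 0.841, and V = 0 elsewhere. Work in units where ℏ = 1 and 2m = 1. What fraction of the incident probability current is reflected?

E < U: inside the barrier ψ ∝ e^{±κx} with κ = √(2m(U − E))/ℏ = 3.332.
κL = 2.802, sinh(κL) = 8.208.
Matching ψ, ψ′ at both faces gives T = [1 + U² sinh²(κL) / (4E(U − E))]⁻¹ = 1/123.0 = 0.00813.
R = 1 − T = 0.992.

R = 0.992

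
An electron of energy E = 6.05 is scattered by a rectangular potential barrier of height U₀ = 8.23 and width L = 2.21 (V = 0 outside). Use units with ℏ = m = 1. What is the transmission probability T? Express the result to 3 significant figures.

Since E < U₀ the interior solution is evanescent with decay constant κ = √(2m(U₀ − E))/ℏ = 2.088.
κL = 4.615, sinh(κL) = 50.47.
Matching ψ, ψ′ at both faces gives T = [1 + U₀² sinh²(κL) / (4E(U₀ − E))]⁻¹ = 1/3271 = 0.000306.

T = 0.000306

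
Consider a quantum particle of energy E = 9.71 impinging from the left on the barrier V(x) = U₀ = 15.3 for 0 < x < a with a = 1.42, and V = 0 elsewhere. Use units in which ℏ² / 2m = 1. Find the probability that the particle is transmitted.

E < U₀: inside the barrier ψ ∝ e^{±κx} with κ = √(2m(U₀ − E))/ℏ = 2.364.
κa = 3.357, sinh(κa) = 14.34.
The exact tunnelling result is T⁻¹ = 1 + U₀² sinh²(κa) / [4E(U₀ − E)] = 222.7, so T = 0.00449.

T = 0.00449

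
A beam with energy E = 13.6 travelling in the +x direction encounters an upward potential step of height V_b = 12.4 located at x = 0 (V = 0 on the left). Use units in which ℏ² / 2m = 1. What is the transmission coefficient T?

The wavenumbers are k₁ = √(2mE)/ℏ = 3.688 on the left and k₂ = √(2m(E − V_b))/ℏ = 1.095 on the right.
Continuity of ψ and ψ′ at the step yields the reflection amplitude r = (k₁ − k₂)/(k₁ + k₂) = 0.5420; thus R = |r|² = 0.2937, T = 0.7063.

T = 0.706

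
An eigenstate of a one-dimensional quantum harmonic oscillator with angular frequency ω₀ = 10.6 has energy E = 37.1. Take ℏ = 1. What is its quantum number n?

n = 3

Invert E_n = (n + ½)ℏω₀: n = E/ℏω₀ − ½ = 3.000, so n = 3.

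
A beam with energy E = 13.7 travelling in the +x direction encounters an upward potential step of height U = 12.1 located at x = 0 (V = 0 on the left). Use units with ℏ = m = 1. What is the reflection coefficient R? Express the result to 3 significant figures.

R = 0.241

The wavenumbers are k₁ = √(2mE)/ℏ = 5.235 on the left and k₂ = √(2m(E − U))/ℏ = 1.789 on the right.
Continuity of ψ and ψ′ at the step yields the reflection amplitude r = (k₁ − k₂)/(k₁ + k₂) = 0.4906; thus R = |r|² = 0.2407, T = 0.7593.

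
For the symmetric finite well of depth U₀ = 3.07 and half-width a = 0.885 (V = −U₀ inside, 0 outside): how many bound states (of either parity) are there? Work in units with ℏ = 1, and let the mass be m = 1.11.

Define the well-strength parameter z₀ = (a/ℏ)√(2mU₀) = 0.885 × √(2·1.11·3.07) = 2.310.
The even/odd transcendental equations gain one root per π/2 in z₀, giving N = 1 + ⌊2z₀/π⌋ = 1 + ⌊1.471⌋ = 2.

N = 2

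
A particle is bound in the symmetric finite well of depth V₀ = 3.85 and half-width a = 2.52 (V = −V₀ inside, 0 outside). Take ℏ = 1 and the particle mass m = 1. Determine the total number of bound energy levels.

Define the well-strength parameter z₀ = (a/ℏ)√(2mV₀) = 2.52 × √(2·1·3.85) = 6.993.
A new bound state (alternating even/odd) appears each time z₀ passes a multiple of π/2, so N = ⌊2z₀/π⌋ + 1 = ⌊4.452⌋ + 1 = 5.

N = 5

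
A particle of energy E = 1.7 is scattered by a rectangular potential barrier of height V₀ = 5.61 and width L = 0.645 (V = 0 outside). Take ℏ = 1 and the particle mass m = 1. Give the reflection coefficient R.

Since E < V₀ the interior solution is evanescent with decay constant κ = √(2m(V₀ − E))/ℏ = 2.796.
κL = 1.804, sinh(κL) = 2.954.
Matching ψ, ψ′ at both faces gives T = [1 + V₀² sinh²(κL) / (4E(V₀ − E))]⁻¹ = 1/11.33 = 0.0883.
R = 1 − T = 0.912.

R = 0.912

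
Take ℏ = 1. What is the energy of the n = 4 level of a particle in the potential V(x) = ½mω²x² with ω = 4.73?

E = 21.3

Using E_n = (n + ½)ℏω: E_4 = 4.5 × 4.73 = 21.29.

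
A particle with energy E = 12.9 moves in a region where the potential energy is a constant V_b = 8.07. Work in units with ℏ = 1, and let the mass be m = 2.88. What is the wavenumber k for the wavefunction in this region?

With E > V_b the solution is oscillatory, ψ ∝ e^{±ikx} with k = √(2m(E − V_b))/ℏ.
k = √(2 × 2.88 × 4.83) = 5.275.

k = 5.27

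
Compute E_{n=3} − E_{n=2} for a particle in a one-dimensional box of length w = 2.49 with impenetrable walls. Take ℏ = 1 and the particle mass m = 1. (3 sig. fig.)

E_n = n²π²ℏ²/(2mw²), so ΔE = (3² − 2²) π²ℏ²/(2mw²).
ΔE = 5 × π² / (2 × 1 × 2.49²) = 3.980.

ΔE = 3.98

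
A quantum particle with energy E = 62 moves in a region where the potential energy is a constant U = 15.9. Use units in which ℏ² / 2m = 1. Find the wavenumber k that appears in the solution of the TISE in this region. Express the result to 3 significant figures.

With E > U the solution is oscillatory, ψ ∝ e^{±ikx} with k = √(2m(E − U))/ℏ.
k = √(2 × 0.5 × 46.1) = 6.790.

k = 6.79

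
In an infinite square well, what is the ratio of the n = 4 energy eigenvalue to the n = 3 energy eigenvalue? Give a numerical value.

Since E_n ∝ n², the ratio is (4/3)² = 1.77778.

1.77778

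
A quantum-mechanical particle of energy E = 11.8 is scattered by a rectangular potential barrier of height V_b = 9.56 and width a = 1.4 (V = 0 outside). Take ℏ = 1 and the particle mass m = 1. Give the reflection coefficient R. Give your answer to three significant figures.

R = 0.0265

Above the barrier the interior wavenumber is k₂ = √(2m(E − V_b))/ℏ = 2.117, giving phase k₂a = 2.963.
T = [1 + V_b² sin²(k₂a) / (4E(E − V_b))]⁻¹ = 1/1.027 = 0.974.
R = 1 − T = 0.0265.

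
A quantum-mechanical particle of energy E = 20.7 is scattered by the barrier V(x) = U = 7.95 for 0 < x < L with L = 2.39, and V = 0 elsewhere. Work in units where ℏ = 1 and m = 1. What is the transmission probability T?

T = 0.987

Above the barrier the interior wavenumber is k₂ = √(2m(E − U))/ℏ = 5.050, giving phase k₂L = 12.07.
T = [1 + U² sin²(k₂L) / (4E(E − U))]⁻¹ = 1/1.014 = 0.987.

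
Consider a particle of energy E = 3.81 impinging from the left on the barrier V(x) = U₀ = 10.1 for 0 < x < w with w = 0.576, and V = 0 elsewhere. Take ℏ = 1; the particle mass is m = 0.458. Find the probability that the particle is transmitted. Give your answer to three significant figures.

T = 0.212

E < U₀: inside the barrier ψ ∝ e^{±κx} with κ = √(2m(U₀ − E))/ℏ = 2.400.
κw = 1.383, sinh(κw) = 1.867.
The exact tunnelling result is T⁻¹ = 1 + U₀² sinh²(κw) / [4E(U₀ − E)] = 4.710, so T = 0.212.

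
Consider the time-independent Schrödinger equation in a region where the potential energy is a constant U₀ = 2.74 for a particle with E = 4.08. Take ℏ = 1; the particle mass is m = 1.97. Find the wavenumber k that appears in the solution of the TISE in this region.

With E > U₀ the solution is oscillatory, ψ ∝ e^{±ikx} with k = √(2m(E − U₀))/ℏ.
k = √(2 × 1.97 × 1.34) = 2.298.

k = 2.30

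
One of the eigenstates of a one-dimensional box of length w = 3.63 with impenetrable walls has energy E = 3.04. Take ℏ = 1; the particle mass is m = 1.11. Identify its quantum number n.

From E_n = n²π²ℏ²/(2mw²) invert to n = √(2mw²E)/(πℏ).
n = (3.63/π) × √(2 × 1.11 × 3.04) = 3.002 → n = 3.

n = 3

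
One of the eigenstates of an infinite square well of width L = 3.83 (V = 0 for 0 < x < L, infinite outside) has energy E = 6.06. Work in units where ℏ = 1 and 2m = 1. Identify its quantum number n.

n = 3

From E_n = n²π²ℏ²/(2mL²) invert to n = √(2mL²E)/(πℏ).
n = (3.83/π) × √(2 × 0.5 × 6.06) = 3.001 → n = 3.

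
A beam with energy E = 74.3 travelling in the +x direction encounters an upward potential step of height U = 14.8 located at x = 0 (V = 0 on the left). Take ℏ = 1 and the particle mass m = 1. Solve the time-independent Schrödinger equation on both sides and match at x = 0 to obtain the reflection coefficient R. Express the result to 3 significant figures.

R = 0.00308

The wavenumbers are k₁ = √(2mE)/ℏ = 12.19 on the left and k₂ = √(2m(E − U))/ℏ = 10.91 on the right.
Continuity of ψ and ψ′ at the step yields the reflection amplitude r = (k₁ − k₂)/(k₁ + k₂) = 0.05548; thus R = |r|² = 0.003078, T = 0.9969.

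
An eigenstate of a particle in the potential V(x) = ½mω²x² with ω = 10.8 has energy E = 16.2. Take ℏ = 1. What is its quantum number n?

n = 1

E_n = ℏω(n + ½) ⇒ n = E/(ℏω) − ½ = 16.2/10.8 − 0.5 = 1.000 → n = 1.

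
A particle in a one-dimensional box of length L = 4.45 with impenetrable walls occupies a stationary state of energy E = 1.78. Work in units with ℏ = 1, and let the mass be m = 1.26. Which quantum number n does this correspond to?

For an infinite well E_n = n²π²ℏ²/(2mL²), so n = (L/πℏ)√(2mE).
n = (4.45/π) × √(2 × 1.26 × 1.78) = 3.000 → n = 3.

n = 3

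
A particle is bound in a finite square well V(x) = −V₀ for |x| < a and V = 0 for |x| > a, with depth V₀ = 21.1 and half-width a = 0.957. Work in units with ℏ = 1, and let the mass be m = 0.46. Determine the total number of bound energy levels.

The dimensionless depth is z₀ = a√(2mV₀)/ℏ = 0.957 × √(19.41) = 4.216.
The even/odd transcendental equations gain one root per π/2 in z₀, giving N = 1 + ⌊2z₀/π⌋ = 1 + ⌊2.684⌋ = 3.

N = 3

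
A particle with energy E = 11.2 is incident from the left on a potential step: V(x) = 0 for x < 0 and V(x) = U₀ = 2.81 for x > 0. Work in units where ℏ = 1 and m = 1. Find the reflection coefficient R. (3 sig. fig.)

R = 0.00520

The wavenumbers are k₁ = √(2mE)/ℏ = 4.733 on the left and k₂ = √(2m(E − U₀))/ℏ = 4.096 on the right.
Matching ψ and ψ′ at x = 0 gives r = (k₁ − k₂)/(k₁ + k₂), so R = r² = 0.005197 and T = 1 − R = 0.9948.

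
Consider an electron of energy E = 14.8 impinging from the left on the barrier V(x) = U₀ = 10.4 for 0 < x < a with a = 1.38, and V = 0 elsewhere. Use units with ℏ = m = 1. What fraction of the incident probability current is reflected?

Above the barrier the interior wavenumber is k₂ = √(2m(E − U₀))/ℏ = 2.966, giving phase k₂a = 4.094.
Matching at both interfaces gives T⁻¹ = 1 + U₀² sin²(k₂a) / [4E(E − U₀)] = 1.276, hence T = 0.784.
R = 1 − T = 0.216.

R = 0.216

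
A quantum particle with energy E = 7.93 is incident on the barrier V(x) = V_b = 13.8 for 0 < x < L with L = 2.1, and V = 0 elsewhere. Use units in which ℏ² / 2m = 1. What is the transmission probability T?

E < V_b: inside the barrier ψ ∝ e^{±κx} with κ = √(2m(V_b − E))/ℏ = 2.423.
κL = 5.088, sinh(κL) = 81.02.
Matching ψ, ψ′ at both faces gives T = [1 + V_b² sinh²(κL) / (4E(V_b − E))]⁻¹ = 1/6715 = 0.000149.

T = 0.000149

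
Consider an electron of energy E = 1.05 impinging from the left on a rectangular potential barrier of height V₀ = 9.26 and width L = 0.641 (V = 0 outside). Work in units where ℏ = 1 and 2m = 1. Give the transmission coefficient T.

T = 0.0412

Since E < V₀ the interior solution is evanescent with decay constant κ = √(2m(V₀ − E))/ℏ = 2.865.
κL = 1.837, sinh(κL) = 3.058.
The exact tunnelling result is T⁻¹ = 1 + V₀² sinh²(κL) / [4E(V₀ − E)] = 24.26, so T = 0.0412.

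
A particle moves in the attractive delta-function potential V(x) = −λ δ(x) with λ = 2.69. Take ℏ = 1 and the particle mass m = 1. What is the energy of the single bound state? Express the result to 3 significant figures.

For x ≠ 0 the bound state is ψ ∝ e^{−κ|x|}; integrating the TISE across the delta gives the cusp condition 2κ = 2mλ/ℏ², so κ = 2.690.
Then E = −ℏ²κ²/(2m) = −mλ²/(2ℏ²) = -3.618.

E = -3.62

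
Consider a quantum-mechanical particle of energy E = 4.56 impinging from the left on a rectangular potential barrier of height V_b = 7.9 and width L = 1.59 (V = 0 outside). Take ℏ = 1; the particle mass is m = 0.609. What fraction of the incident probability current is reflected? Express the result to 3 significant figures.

R = 0.994

Since E < V_b the interior solution is evanescent with decay constant κ = √(2m(V_b − E))/ℏ = 2.017.
κL = 3.207, sinh(κL) = 12.33.
Matching ψ, ψ′ at both faces gives T = [1 + V_b² sinh²(κL) / (4E(V_b − E))]⁻¹ = 1/156.8 = 0.00638.
R = 1 − T = 0.994.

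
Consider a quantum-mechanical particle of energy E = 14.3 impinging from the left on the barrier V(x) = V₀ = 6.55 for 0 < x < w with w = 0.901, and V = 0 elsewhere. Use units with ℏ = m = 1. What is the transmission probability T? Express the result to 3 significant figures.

T = 0.985

Above the barrier the interior wavenumber is k₂ = √(2m(E − V₀))/ℏ = 3.937, giving phase k₂w = 3.547.
Matching at both interfaces gives T⁻¹ = 1 + V₀² sin²(k₂w) / [4E(E − V₀)] = 1.015, hence T = 0.985.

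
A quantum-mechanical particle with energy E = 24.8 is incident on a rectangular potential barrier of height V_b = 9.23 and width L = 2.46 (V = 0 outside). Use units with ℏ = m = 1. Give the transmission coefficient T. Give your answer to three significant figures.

T = 0.956

Above the barrier the interior wavenumber is k₂ = √(2m(E − V_b))/ℏ = 5.580, giving phase k₂L = 13.73.
Matching at both interfaces gives T⁻¹ = 1 + V_b² sin²(k₂L) / [4E(E − V_b)] = 1.046, hence T = 0.956.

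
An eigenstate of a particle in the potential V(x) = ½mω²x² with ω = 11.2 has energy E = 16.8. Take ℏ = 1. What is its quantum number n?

E_n = ℏω(n + ½) ⇒ n = E/(ℏω) − ½ = 16.8/11.2 − 0.5 = 1.000 → n = 1.

n = 1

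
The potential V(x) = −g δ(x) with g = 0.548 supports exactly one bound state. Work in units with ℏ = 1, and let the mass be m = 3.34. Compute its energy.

E = -0.502

The bound state is ψ(x) = √κ e^{−κ|x|}. The derivative jump ψ'(0⁺) − ψ'(0⁻) = −(2mg/ℏ²)ψ(0) fixes κ = mg/ℏ² = 1.830.
Then E = −ℏ²κ²/(2m) = −mg²/(2ℏ²) = -0.5015.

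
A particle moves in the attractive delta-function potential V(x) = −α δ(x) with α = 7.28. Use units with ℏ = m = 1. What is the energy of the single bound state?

E = -26.5

For x ≠ 0 the bound state is ψ ∝ e^{−κ|x|}; integrating the TISE across the delta gives the cusp condition 2κ = 2mα/ℏ², so κ = 7.280.
Then E = −ℏ²κ²/(2m) = −mα²/(2ℏ²) = -26.50.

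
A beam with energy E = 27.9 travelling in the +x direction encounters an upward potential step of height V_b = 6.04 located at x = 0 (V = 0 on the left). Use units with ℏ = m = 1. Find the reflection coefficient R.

R = 0.00371

On each side the TISE gives plane waves with k = √(2m(E − V))/ℏ: k₁ = √(2·1·27.9) = 7.470, k₂ = √(2·1·21.86) = 6.612.
Continuity of ψ and ψ′ at the step yields the reflection amplitude r = (k₁ − k₂)/(k₁ + k₂) = 0.06092; thus R = |r|² = 0.003711, T = 0.9963.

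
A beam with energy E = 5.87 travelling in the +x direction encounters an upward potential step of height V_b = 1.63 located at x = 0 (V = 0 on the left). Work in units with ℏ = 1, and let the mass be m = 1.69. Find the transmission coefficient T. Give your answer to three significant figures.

T = 0.993

The wavenumbers are k₁ = √(2mE)/ℏ = 4.454 on the left and k₂ = √(2m(E − V_b))/ℏ = 3.786 on the right.
Continuity of ψ and ψ′ at the step yields the reflection amplitude r = (k₁ − k₂)/(k₁ + k₂) = 0.08114; thus R = |r|² = 0.006584, T = 0.9934.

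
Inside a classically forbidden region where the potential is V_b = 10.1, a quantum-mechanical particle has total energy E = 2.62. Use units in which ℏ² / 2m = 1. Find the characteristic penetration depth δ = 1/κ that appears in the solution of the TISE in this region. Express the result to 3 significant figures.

Since E < V_b the TISE in this region is ψ'' = κ²ψ with κ = √(2m(V_b − E))/ℏ.
κ = √(2 × 0.5 × 7.48) = 2.735. The penetration depth is δ = 1/κ = 0.366.

δ = 0.366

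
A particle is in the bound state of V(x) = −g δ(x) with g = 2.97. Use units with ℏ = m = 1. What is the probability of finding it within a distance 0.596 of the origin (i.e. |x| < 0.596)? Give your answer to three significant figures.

P = 0.971

The normalised bound state is ψ = √κ e^{−κ|x|} with κ = mg/ℏ² = 2.970.
P(|x| < d) = ∫_{−d}^{d} κ e^{−2κ|x|} dx = 1 − e^{−2κd} = 1 − e^{−3.540} = 0.9710.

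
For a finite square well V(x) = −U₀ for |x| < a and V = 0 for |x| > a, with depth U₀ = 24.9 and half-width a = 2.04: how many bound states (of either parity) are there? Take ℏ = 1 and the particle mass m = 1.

N = 10

The dimensionless depth is z₀ = a√(2mU₀)/ℏ = 2.04 × √(49.80) = 14.40.
A new bound state (alternating even/odd) appears each time z₀ passes a multiple of π/2, so N = ⌊2z₀/π⌋ + 1 = ⌊9.165⌋ + 1 = 10.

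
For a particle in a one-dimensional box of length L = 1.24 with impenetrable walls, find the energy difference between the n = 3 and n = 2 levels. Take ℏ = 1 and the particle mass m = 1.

ΔE = 16.0

E_n = n²π²ℏ²/(2mL²), so ΔE = (3² − 2²) π²ℏ²/(2mL²).
ΔE = 5 × π² / (2 × 1 × 1.24²) = 16.05.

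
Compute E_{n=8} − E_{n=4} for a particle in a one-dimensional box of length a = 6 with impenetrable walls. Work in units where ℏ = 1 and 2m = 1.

ΔE = 13.2

E_n = n²π²ℏ²/(2ma²), so ΔE = (8² − 4²) π²ℏ²/(2ma²).
ΔE = 48 × π² / (2 × 0.5 × 6²) = 13.16.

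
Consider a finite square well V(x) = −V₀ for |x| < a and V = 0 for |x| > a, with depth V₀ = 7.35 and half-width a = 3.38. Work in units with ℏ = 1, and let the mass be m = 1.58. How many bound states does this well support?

N = 11

Define the well-strength parameter z₀ = (a/ℏ)√(2mV₀) = 3.38 × √(2·1.58·7.35) = 16.29.
The even/odd transcendental equations gain one root per π/2 in z₀, giving N = 1 + ⌊2z₀/π⌋ = 1 + ⌊10.37⌋ = 11.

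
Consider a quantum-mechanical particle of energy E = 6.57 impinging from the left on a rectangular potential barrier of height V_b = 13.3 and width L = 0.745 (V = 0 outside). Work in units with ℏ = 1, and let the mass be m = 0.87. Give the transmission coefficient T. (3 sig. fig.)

Since E < V_b the interior solution is evanescent with decay constant κ = √(2m(V_b − E))/ℏ = 3.422.
κL = 2.549, sinh(κL) = 6.361.
Matching ψ, ψ′ at both faces gives T = [1 + V_b² sinh²(κL) / (4E(V_b − E))]⁻¹ = 1/41.46 = 0.0241.

T = 0.0241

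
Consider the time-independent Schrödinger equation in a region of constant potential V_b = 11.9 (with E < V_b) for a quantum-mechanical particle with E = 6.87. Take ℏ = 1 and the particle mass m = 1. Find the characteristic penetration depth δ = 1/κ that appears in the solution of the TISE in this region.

Since E < V_b the TISE in this region is ψ'' = κ²ψ with κ = √(2m(V_b − E))/ℏ.
κ = √(2 × 1 × 5.03) = 3.172. The penetration depth is δ = 1/κ = 0.315.

δ = 0.315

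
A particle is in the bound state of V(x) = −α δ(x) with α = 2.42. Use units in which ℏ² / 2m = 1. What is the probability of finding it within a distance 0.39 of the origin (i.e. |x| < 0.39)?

The normalised bound state is ψ = √κ e^{−κ|x|} with κ = mα/ℏ² = 1.210.
P(|x| < d) = ∫_{−d}^{d} κ e^{−2κ|x|} dx = 1 − e^{−2κd} = 1 − e^{−0.9438} = 0.6109.

P = 0.611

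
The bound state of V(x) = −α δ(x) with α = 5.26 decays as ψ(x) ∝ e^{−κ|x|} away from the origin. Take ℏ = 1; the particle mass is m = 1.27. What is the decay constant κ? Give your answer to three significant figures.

κ = 6.68

Integrate −(ℏ²/2m)ψ'' − αδ(x)ψ = Eψ from −ε to +ε: the ψ'' term gives ψ'(0⁺) − ψ'(0⁻) and the δ term gives −(2mα/ℏ²)ψ(0).
With ψ ∝ e^{−κ|x|} this yields −2κ = −2mα/ℏ², so κ = mα/ℏ² = 6.680.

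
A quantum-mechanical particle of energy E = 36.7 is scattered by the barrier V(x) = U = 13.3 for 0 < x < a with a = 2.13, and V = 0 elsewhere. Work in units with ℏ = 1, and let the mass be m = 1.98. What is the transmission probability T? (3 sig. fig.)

E > U: inside the barrier k₂ = √(2m(E − U))/ℏ = 9.626, k₂a = 20.50.
T = [1 + U² sin²(k₂a) / (4E(E − U))]⁻¹ = 1/1.051 = 0.951.

T = 0.951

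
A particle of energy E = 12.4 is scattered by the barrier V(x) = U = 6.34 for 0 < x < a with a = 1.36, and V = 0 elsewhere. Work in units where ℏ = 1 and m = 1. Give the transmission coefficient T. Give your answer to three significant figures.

E > U: inside the barrier k₂ = √(2m(E − U))/ℏ = 3.481, k₂a = 4.735.
T = [1 + U² sin²(k₂a) / (4E(E − U))]⁻¹ = 1/1.134 = 0.882.

T = 0.882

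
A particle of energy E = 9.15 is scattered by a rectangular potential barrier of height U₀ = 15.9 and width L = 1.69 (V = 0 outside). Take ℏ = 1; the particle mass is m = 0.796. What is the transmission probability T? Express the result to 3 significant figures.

T = 0.0000603

E < U₀: inside the barrier ψ ∝ e^{±κx} with κ = √(2m(U₀ − E))/ℏ = 3.278.
κL = 5.540, sinh(κL) = 127.3.
Matching ψ, ψ′ at both faces gives T = [1 + U₀² sinh²(κL) / (4E(U₀ − E))]⁻¹ = 1/16590 = 0.0000603.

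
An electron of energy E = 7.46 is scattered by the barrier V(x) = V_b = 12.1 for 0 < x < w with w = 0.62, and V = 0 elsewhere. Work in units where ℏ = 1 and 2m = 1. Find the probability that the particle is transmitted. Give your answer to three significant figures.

Since E < V_b the interior solution is evanescent with decay constant κ = √(2m(V_b − E))/ℏ = 2.154.
κw = 1.336, sinh(κw) = 1.769.
Matching ψ, ψ′ at both faces gives T = [1 + V_b² sinh²(κw) / (4E(V_b − E))]⁻¹ = 1/4.311 = 0.232.

T = 0.232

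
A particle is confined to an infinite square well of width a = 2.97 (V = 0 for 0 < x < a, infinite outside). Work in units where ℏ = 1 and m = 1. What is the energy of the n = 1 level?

Requiring ψ(0) = ψ(a) = 0 quantises k = nπ/a, hence E_n = ℏ²k²/2m = n²π²ℏ²/(2ma²).
E_1 = 1² × π² / (2 × 1 × 2.97²) = 0.5594.

E = 0.559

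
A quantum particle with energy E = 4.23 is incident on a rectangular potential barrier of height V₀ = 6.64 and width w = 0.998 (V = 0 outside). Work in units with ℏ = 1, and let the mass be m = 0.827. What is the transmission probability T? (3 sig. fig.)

Since E < V₀ the interior solution is evanescent with decay constant κ = √(2m(V₀ − E))/ℏ = 1.997.
κw = 1.993, sinh(κw) = 3.599.
The exact tunnelling result is T⁻¹ = 1 + V₀² sinh²(κw) / [4E(V₀ − E)] = 15.00, so T = 0.0666.

T = 0.0666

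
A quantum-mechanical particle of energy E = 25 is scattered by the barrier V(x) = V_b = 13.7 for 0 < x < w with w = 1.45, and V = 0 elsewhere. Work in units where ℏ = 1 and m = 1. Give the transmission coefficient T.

Above the barrier the interior wavenumber is k₂ = √(2m(E − V_b))/ℏ = 4.754, giving phase k₂w = 6.893.
T = [1 + V_b² sin²(k₂w) / (4E(E − V_b))]⁻¹ = 1/1.055 = 0.948.

T = 0.948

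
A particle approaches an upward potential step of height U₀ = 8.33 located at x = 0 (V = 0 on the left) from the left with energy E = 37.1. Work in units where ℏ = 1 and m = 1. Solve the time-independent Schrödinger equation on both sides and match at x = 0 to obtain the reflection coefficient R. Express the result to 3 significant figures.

R = 0.00403

The wavenumbers are k₁ = √(2mE)/ℏ = 8.614 on the left and k₂ = √(2m(E − U₀))/ℏ = 7.586 on the right.
Continuity of ψ and ψ′ at the step yields the reflection amplitude r = (k₁ − k₂)/(k₁ + k₂) = 0.06349; thus R = |r|² = 0.004030, T = 0.9960.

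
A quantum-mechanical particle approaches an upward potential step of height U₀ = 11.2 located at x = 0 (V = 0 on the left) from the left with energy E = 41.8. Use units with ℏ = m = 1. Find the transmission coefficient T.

T = 0.994

The wavenumbers are k₁ = √(2mE)/ℏ = 9.143 on the left and k₂ = √(2m(E − U₀))/ℏ = 7.823 on the right.
Matching ψ and ψ′ at x = 0 gives r = (k₁ − k₂)/(k₁ + k₂), so R = r² = 0.006055 and T = 1 − R = 0.9939.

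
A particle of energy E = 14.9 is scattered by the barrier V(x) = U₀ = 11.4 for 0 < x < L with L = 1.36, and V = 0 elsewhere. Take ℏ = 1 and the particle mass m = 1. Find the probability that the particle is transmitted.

E > U₀: inside the barrier k₂ = √(2m(E − U₀))/ℏ = 2.646, k₂L = 3.598.
Matching at both interfaces gives T⁻¹ = 1 + U₀² sin²(k₂L) / [4E(E − U₀)] = 1.121, hence T = 0.892.

T = 0.892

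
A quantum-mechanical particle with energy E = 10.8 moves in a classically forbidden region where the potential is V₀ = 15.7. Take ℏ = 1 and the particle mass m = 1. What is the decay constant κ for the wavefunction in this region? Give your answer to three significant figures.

Since E < V₀ the TISE in this region is ψ'' = κ²ψ with κ = √(2m(V₀ − E))/ℏ.
κ = √(2 × 1 × 4.9) = 3.130.

κ = 3.13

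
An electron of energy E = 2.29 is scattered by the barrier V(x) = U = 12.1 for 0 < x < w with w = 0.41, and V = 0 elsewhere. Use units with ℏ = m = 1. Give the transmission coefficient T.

T = 0.0641

E < U: inside the barrier ψ ∝ e^{±κx} with κ = √(2m(U − E))/ℏ = 4.429.
κw = 1.816, sinh(κw) = 2.993.
The exact tunnelling result is T⁻¹ = 1 + U² sinh²(κw) / [4E(U − E)] = 15.59, so T = 0.0641.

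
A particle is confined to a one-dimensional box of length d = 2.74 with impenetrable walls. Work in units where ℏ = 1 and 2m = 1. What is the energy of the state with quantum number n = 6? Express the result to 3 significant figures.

E = 47.3

Requiring ψ(0) = ψ(d) = 0 quantises k = nπ/d, hence E_n = ℏ²k²/2m = n²π²ℏ²/(2md²).
E_6 = 6² × π² / (2 × 0.5 × 2.74²) = 47.33.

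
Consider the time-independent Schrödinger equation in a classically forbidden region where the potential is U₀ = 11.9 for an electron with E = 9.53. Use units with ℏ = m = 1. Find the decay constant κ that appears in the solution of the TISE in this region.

Since E < U₀ the TISE in this region is ψ'' = κ²ψ with κ = √(2m(U₀ − E))/ℏ.
κ = √(2 × 1 × 2.37) = 2.177.

κ = 2.18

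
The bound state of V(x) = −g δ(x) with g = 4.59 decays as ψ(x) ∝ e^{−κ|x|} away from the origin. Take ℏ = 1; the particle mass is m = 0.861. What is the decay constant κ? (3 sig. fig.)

Integrate −(ℏ²/2m)ψ'' − gδ(x)ψ = Eψ from −ε to +ε: the ψ'' term gives ψ'(0⁺) − ψ'(0⁻) and the δ term gives −(2mg/ℏ²)ψ(0).
With ψ ∝ e^{−κ|x|} this yields −2κ = −2mg/ℏ², so κ = mg/ℏ² = 3.952.

κ = 3.95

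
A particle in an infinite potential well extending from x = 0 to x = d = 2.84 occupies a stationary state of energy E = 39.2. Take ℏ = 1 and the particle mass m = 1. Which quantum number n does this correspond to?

From E_n = n²π²ℏ²/(2md²) invert to n = √(2md²E)/(πℏ).
n = (2.84/π) × √(2 × 1 × 39.2) = 8.004 → n = 8.

n = 8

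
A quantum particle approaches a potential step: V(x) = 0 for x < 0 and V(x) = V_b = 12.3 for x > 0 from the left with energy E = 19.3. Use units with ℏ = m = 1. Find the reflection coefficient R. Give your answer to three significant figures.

The wavenumbers are k₁ = √(2mE)/ℏ = 6.213 on the left and k₂ = √(2m(E − V_b))/ℏ = 3.742 on the right.
Matching ψ and ψ′ at x = 0 gives r = (k₁ − k₂)/(k₁ + k₂), so R = r² = 0.06163 and T = 1 − R = 0.9384.

R = 0.0616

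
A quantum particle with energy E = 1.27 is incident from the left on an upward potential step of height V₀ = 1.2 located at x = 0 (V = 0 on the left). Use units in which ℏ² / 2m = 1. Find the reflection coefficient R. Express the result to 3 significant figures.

R = 0.384

On each side the TISE gives plane waves with k = √(2m(E − V))/ℏ: k₁ = √(2·½·1.27) = 1.127, k₂ = √(2·½·0.07) = 0.2646.
Matching ψ and ψ′ at x = 0 gives r = (k₁ − k₂)/(k₁ + k₂), so R = r² = 0.3841 and T = 1 − R = 0.6159.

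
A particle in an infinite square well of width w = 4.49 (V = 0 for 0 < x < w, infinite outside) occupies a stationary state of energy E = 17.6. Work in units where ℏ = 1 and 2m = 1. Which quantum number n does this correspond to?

For an infinite well E_n = n²π²ℏ²/(2mw²), so n = (w/πℏ)√(2mE).
n = (4.49/π) × √(2 × 0.5 × 17.6) = 5.996 → n = 6.

n = 6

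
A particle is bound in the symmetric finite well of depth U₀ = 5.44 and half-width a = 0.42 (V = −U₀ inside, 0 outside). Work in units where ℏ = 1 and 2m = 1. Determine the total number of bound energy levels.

N = 1

Define the well-strength parameter z₀ = (a/ℏ)√(2mU₀) = 0.42 × √(2·0.5·5.44) = 0.9796.
The even/odd transcendental equations gain one root per π/2 in z₀, giving N = 1 + ⌊2z₀/π⌋ = 1 + ⌊0.6236⌋ = 1.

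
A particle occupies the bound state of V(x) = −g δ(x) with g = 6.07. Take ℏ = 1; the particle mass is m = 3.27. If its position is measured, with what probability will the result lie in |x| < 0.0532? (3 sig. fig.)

P = 0.879

The normalised bound state is ψ = √κ e^{−κ|x|} with κ = mg/ℏ² = 19.85.
P(|x| < d) = ∫_{−d}^{d} κ e^{−2κ|x|} dx = 1 − e^{−2κd} = 1 − e^{−2.112} = 0.8790.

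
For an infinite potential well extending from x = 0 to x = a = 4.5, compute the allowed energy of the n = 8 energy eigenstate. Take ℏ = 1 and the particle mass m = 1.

E = 15.6

Requiring ψ(0) = ψ(a) = 0 quantises k = nπ/a, hence E_n = ℏ²k²/2m = n²π²ℏ²/(2ma²).
E_8 = 8² × π² / (2 × 1 × 4.5²) = 15.60.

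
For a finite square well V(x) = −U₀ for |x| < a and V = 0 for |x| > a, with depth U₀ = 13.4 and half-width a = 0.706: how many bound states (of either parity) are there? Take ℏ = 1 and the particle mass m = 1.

N = 3

The dimensionless depth is z₀ = a√(2mU₀)/ℏ = 0.706 × √(26.80) = 3.655.
A new bound state (alternating even/odd) appears each time z₀ passes a multiple of π/2, so N = ⌊2z₀/π⌋ + 1 = ⌊2.327⌋ + 1 = 3.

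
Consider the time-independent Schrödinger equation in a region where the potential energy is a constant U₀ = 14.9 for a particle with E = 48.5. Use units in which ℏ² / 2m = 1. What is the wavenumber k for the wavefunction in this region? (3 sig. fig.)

k = 5.80

With E > U₀ the solution is oscillatory, ψ ∝ e^{±ikx} with k = √(2m(E − U₀))/ℏ.
k = √(2 × 0.5 × 33.6) = 5.797.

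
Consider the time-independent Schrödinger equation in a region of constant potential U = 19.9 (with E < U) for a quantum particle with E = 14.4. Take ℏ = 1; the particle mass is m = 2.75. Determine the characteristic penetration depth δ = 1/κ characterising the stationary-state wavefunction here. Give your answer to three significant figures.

Since E < U the TISE in this region is ψ'' = κ²ψ with κ = √(2m(U − E))/ℏ.
κ = √(2 × 2.75 × 5.5) = 5.500. The penetration depth is δ = 1/κ = 0.182.

δ = 0.182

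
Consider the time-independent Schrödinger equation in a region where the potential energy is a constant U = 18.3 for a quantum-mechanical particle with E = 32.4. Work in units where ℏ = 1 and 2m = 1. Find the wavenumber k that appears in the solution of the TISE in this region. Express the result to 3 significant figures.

k = 3.75

With E > U the solution is oscillatory, ψ ∝ e^{±ikx} with k = √(2m(E − U))/ℏ.
k = √(2 × 0.5 × 14.1) = 3.755.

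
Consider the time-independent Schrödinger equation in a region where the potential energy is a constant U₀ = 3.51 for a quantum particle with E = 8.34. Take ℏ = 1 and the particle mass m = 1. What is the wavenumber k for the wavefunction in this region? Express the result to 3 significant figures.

With E > U₀ the solution is oscillatory, ψ ∝ e^{±ikx} with k = √(2m(E − U₀))/ℏ.
k = √(2 × 1 × 4.83) = 3.108.

k = 3.11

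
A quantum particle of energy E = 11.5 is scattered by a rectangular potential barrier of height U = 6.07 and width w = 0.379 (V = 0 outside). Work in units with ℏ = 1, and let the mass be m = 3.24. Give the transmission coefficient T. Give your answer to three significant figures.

T = 0.918

Above the barrier the interior wavenumber is k₂ = √(2m(E − U))/ℏ = 5.932, giving phase k₂w = 2.248.
T = [1 + U² sin²(k₂w) / (4E(E − U))]⁻¹ = 1/1.090 = 0.918.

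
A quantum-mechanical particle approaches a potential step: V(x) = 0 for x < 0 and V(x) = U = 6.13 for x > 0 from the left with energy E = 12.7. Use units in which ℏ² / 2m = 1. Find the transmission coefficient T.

The wavenumbers are k₁ = √(2mE)/ℏ = 3.564 on the left and k₂ = √(2m(E − U))/ℏ = 2.563 on the right.
Matching ψ and ψ′ at x = 0 gives r = (k₁ − k₂)/(k₁ + k₂), so R = r² = 0.02667 and T = 1 − R = 0.9733.

T = 0.973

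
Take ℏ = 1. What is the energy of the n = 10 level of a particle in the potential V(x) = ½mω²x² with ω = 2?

E = 21.0

Using E_n = (n + ½)ℏω: E_10 = 10.5 × 2 = 21.00.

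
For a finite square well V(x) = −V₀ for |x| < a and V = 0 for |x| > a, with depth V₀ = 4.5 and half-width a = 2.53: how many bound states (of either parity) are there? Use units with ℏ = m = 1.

N = 5

The dimensionless depth is z₀ = a√(2mV₀)/ℏ = 2.53 × √(9.000) = 7.590.
A new bound state (alternating even/odd) appears each time z₀ passes a multiple of π/2, so N = ⌊2z₀/π⌋ + 1 = ⌊4.832⌋ + 1 = 5.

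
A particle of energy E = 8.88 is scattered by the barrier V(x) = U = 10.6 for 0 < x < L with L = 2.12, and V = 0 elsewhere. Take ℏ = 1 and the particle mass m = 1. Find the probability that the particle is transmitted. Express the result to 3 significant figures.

T = 0.000836

E < U: inside the barrier ψ ∝ e^{±κx} with κ = √(2m(U − E))/ℏ = 1.855.
κL = 3.932, sinh(κL) = 25.50.
The exact tunnelling result is T⁻¹ = 1 + U² sinh²(κL) / [4E(U − E)] = 1196, so T = 0.000836.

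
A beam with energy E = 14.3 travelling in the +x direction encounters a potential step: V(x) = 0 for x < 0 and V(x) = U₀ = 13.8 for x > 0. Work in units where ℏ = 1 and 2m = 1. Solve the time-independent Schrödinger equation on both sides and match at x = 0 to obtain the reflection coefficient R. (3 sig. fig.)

On each side the TISE gives plane waves with k = √(2m(E − V))/ℏ: k₁ = √(2·½·14.3) = 3.782, k₂ = √(2·½·0.5) = 0.7071.
Continuity of ψ and ψ′ at the step yields the reflection amplitude r = (k₁ − k₂)/(k₁ + k₂) = 0.6849; thus R = |r|² = 0.4691, T = 0.5309.

R = 0.469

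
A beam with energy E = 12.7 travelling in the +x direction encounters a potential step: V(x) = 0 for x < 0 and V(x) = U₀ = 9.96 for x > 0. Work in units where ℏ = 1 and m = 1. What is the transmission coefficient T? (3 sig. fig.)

T = 0.866

On each side the TISE gives plane waves with k = √(2m(E − V))/ℏ: k₁ = √(2·1·12.7) = 5.040, k₂ = √(2·1·2.74) = 2.341.
Matching ψ and ψ′ at x = 0 gives r = (k₁ − k₂)/(k₁ + k₂), so R = r² = 0.1337 and T = 1 − R = 0.8663.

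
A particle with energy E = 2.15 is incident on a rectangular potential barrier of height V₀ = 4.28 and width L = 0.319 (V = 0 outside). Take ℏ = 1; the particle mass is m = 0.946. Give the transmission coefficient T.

T = 0.681

E < V₀: inside the barrier ψ ∝ e^{±κx} with κ = √(2m(V₀ − E))/ℏ = 2.007.
κL = 0.6404, sinh(κL) = 0.6851.
Matching ψ, ψ′ at both faces gives T = [1 + V₀² sinh²(κL) / (4E(V₀ − E))]⁻¹ = 1/1.469 = 0.681.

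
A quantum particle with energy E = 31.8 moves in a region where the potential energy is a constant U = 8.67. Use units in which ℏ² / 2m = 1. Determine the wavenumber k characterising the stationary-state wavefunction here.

With E > U the solution is oscillatory, ψ ∝ e^{±ikx} with k = √(2m(E − U))/ℏ.
k = √(2 × 0.5 × 23.13) = 4.809.

k = 4.81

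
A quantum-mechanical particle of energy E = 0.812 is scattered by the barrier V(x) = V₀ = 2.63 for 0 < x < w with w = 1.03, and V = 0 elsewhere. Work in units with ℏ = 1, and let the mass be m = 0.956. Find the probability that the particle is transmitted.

T = 0.0712

E < V₀: inside the barrier ψ ∝ e^{±κx} with κ = √(2m(V₀ − E))/ℏ = 1.864.
κw = 1.920, sinh(κw) = 3.338.
The exact tunnelling result is T⁻¹ = 1 + V₀² sinh²(κw) / [4E(V₀ − E)] = 14.05, so T = 0.0712.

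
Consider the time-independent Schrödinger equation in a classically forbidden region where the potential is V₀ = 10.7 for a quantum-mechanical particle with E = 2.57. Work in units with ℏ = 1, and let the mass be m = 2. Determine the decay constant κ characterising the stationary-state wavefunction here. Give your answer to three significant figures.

κ = 5.70

Since E < V₀ the TISE in this region is ψ'' = κ²ψ with κ = √(2m(V₀ − E))/ℏ.
κ = √(2 × 2 × 8.13) = 5.703.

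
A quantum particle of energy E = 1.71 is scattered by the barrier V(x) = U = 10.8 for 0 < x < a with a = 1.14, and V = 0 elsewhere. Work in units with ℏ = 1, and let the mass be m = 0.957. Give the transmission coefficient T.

T = 0.000158

E < U: inside the barrier ψ ∝ e^{±κx} with κ = √(2m(U − E))/ℏ = 4.171.
κa = 4.755, sinh(κa) = 58.08.
The exact tunnelling result is T⁻¹ = 1 + U² sinh²(κa) / [4E(U − E)] = 6330, so T = 0.000158.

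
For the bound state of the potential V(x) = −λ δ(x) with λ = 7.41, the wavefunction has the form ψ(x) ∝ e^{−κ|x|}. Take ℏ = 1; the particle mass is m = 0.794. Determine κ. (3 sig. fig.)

κ = 5.88

Integrate −(ℏ²/2m)ψ'' − λδ(x)ψ = Eψ from −ε to +ε: the ψ'' term gives ψ'(0⁺) − ψ'(0⁻) and the δ term gives −(2mλ/ℏ²)ψ(0).
With ψ ∝ e^{−κ|x|} this yields −2κ = −2mλ/ℏ², so κ = mλ/ℏ² = 5.884.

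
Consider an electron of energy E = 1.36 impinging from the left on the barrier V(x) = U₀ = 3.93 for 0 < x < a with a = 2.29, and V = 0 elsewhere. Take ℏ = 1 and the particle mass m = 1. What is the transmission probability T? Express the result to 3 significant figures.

T = 0.000112

E < U₀: inside the barrier ψ ∝ e^{±κx} with κ = √(2m(U₀ − E))/ℏ = 2.267.
κa = 5.192, sinh(κa) = 89.89.
The exact tunnelling result is T⁻¹ = 1 + U₀² sinh²(κa) / [4E(U₀ − E)] = 8928, so T = 0.000112.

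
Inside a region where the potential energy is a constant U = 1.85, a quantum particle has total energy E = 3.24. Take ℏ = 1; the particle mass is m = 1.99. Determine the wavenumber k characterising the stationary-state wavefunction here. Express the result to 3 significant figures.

k = 2.35

With E > U the solution is oscillatory, ψ ∝ e^{±ikx} with k = √(2m(E − U))/ℏ.
k = √(2 × 1.99 × 1.39) = 2.352.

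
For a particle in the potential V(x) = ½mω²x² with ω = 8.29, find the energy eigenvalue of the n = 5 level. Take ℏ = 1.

The oscillator eigenvalues are E_n = ℏω(n + ½), so E_5 = 8.29 × 5.5 = 45.60.

E = 45.6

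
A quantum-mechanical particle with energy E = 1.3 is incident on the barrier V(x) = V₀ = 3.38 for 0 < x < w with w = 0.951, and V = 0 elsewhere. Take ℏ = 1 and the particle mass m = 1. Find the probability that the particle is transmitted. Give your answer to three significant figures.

T = 0.0754

Since E < V₀ the interior solution is evanescent with decay constant κ = √(2m(V₀ − E))/ℏ = 2.040.
κw = 1.940, sinh(κw) = 3.406.
Matching ψ, ψ′ at both faces gives T = [1 + V₀² sinh²(κw) / (4E(V₀ − E))]⁻¹ = 1/13.26 = 0.0754.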